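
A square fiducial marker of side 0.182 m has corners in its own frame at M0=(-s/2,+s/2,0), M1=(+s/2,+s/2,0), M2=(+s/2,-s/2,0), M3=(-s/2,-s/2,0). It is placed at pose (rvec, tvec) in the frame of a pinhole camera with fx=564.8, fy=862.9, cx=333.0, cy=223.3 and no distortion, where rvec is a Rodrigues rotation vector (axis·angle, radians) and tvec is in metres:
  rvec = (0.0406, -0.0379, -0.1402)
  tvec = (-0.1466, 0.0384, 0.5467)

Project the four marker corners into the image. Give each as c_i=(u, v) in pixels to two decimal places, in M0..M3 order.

Intrinsics K: fx=564.8, fy=862.9, cx=333.0, cy=223.3
Marker side s = 0.182 m; corners in marker frame (Z=0):
  M0 = (-0.0910, +0.0910, 0)
  M1 = (+0.0910, +0.0910, 0)
  M2 = (+0.0910, -0.0910, 0)
  M3 = (-0.0910, -0.0910, 0)
rvec = (0.0406, -0.0379, -0.1402), |rvec| = θ = 0.15080 rad = 8.640°
Rodrigues: sinθ=0.15023, 1−cosθ=0.01135; R = I + sinθ·[k]× + (1−cosθ)·[k]×²:
    [+0.98947 +0.13890 -0.04060]
    [-0.14044 +0.98937 -0.03779]
    [+0.03492 +0.04310 +0.99846]
t = (-0.1466, 0.0384, 0.5467) m
M0: Pc = R·M0+t = (-0.22400, +0.14121, +0.54744); u = 564.8·(-0.22400)/0.54744 + 333.0 = 101.8965, v = 862.9·(+0.14121)/0.54744 + 223.3 = 445.8834
M1: Pc = R·M1+t = (-0.04392, +0.11565, +0.55380); u = 564.8·(-0.04392)/0.55380 + 333.0 = 288.2097, v = 862.9·(+0.11565)/0.55380 + 223.3 = 403.5038
M2: Pc = R·M2+t = (-0.06920, -0.06441, +0.54596); u = 564.8·(-0.06920)/0.54596 + 333.0 = 261.4136, v = 862.9·(-0.06441)/0.54596 + 223.3 = 121.4944
M3: Pc = R·M3+t = (-0.24928, -0.03885, +0.53960); u = 564.8·(-0.24928)/0.53960 + 333.0 = 72.0764, v = 862.9·(-0.03885)/0.53960 + 223.3 = 161.1689

c0=(101.90, 445.88) c1=(288.21, 403.50) c2=(261.41, 121.49) c3=(72.08, 161.17)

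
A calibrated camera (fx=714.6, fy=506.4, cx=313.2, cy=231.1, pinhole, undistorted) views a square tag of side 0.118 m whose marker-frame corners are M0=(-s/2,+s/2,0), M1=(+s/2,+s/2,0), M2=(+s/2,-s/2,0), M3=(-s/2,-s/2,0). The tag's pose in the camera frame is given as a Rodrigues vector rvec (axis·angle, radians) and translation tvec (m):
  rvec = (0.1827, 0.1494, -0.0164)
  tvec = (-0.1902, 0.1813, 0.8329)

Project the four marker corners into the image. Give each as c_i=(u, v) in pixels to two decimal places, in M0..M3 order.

c0=(106.30, 373.38) c1=(201.81, 376.19) c2=(195.82, 307.75) c3=(97.99, 306.32)

Intrinsics K: fx=714.6, fy=506.4, cx=313.2, cy=231.1
Marker side s = 0.118 m; corners in marker frame (Z=0):
  M0 = (-0.0590, +0.0590, 0)
  M1 = (+0.0590, +0.0590, 0)
  M2 = (+0.0590, -0.0590, 0)
  M3 = (-0.0590, -0.0590, 0)
rvec = (0.1827, 0.1494, -0.0164), |rvec| = θ = 0.23658 rad = 13.555°
Rodrigues: sinθ=0.23438, 1−cosθ=0.02785; R = I + sinθ·[k]× + (1−cosθ)·[k]×²:
    [+0.98876 +0.02983 +0.14652]
    [-0.00266 +0.98325 -0.18222]
    [-0.14950 +0.17978 +0.97228]
t = (-0.1902, 0.1813, 0.8329) m
M0: Pc = R·M0+t = (-0.24678, +0.23947, +0.85233); u = 714.6·(-0.24678)/0.85233 + 313.2 = 106.3000, v = 506.4·(+0.23947)/0.85233 + 231.1 = 373.3776
M1: Pc = R·M1+t = (-0.13010, +0.23915, +0.83469); u = 714.6·(-0.13010)/0.83469 + 313.2 = 201.8148, v = 506.4·(+0.23915)/0.83469 + 231.1 = 376.1940
M2: Pc = R·M2+t = (-0.13362, +0.12313, +0.81347); u = 714.6·(-0.13362)/0.81347 + 313.2 = 195.8177, v = 506.4·(+0.12313)/0.81347 + 231.1 = 307.7510
M3: Pc = R·M3+t = (-0.25030, +0.12345, +0.83111); u = 714.6·(-0.25030)/0.83111 + 313.2 = 97.9922, v = 506.4·(+0.12345)/0.83111 + 231.1 = 306.3155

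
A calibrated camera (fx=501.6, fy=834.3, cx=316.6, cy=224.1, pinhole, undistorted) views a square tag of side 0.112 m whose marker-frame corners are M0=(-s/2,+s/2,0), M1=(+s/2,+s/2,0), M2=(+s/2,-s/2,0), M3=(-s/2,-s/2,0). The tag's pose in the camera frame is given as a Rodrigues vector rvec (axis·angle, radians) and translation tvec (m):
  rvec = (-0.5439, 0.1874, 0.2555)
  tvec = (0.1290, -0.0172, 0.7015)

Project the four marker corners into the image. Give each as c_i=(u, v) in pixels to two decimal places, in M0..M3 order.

Intrinsics K: fx=501.6, fy=834.3, cx=316.6, cy=224.1
Marker side s = 0.112 m; corners in marker frame (Z=0):
  M0 = (-0.0560, +0.0560, 0)
  M1 = (+0.0560, +0.0560, 0)
  M2 = (+0.0560, -0.0560, 0)
  M3 = (-0.0560, -0.0560, 0)
rvec = (-0.5439, 0.1874, 0.2555), |rvec| = θ = 0.62947 rad = 36.066°
Rodrigues: sinθ=0.58871, 1−cosθ=0.19166; R = I + sinθ·[k]× + (1−cosθ)·[k]×²:
    [+0.95144 -0.28826 +0.10805]
    [+0.18966 +0.82533 +0.53185]
    [-0.24249 -0.48553 +0.83992]
t = (0.1290, -0.0172, 0.7015) m
M0: Pc = R·M0+t = (+0.05958, +0.01840, +0.68789); u = 501.6·(+0.05958)/0.68789 + 316.6 = 360.0427, v = 834.3·(+0.01840)/0.68789 + 224.1 = 246.4135
M1: Pc = R·M1+t = (+0.16614, +0.03964, +0.66073); u = 501.6·(+0.16614)/0.66073 + 316.6 = 442.7250, v = 834.3·(+0.03964)/0.66073 + 224.1 = 274.1521
M2: Pc = R·M2+t = (+0.19842, -0.05280, +0.71511); u = 501.6·(+0.19842)/0.71511 + 316.6 = 455.7799, v = 834.3·(-0.05280)/0.71511 + 224.1 = 162.5023
M3: Pc = R·M3+t = (+0.09186, -0.07404, +0.74227); u = 501.6·(+0.09186)/0.74227 + 316.6 = 378.6774, v = 834.3·(-0.07404)/0.74227 + 224.1 = 140.8810

c0=(360.04, 246.41) c1=(442.72, 274.15) c2=(455.78, 162.50) c3=(378.68, 140.88)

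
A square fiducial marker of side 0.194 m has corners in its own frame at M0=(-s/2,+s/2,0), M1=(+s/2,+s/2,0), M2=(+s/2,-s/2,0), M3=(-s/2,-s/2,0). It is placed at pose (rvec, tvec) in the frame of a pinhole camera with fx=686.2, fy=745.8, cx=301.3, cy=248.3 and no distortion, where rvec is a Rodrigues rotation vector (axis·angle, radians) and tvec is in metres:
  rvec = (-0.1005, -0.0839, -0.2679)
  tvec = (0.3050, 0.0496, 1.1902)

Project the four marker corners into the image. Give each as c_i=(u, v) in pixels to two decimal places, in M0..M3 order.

Intrinsics K: fx=686.2, fy=745.8, cx=301.3, cy=248.3
Marker side s = 0.194 m; corners in marker frame (Z=0):
  M0 = (-0.0970, +0.0970, 0)
  M1 = (+0.0970, +0.0970, 0)
  M2 = (+0.0970, -0.0970, 0)
  M3 = (-0.0970, -0.0970, 0)
rvec = (-0.1005, -0.0839, -0.2679), |rvec| = θ = 0.29818 rad = 17.084°
Rodrigues: sinθ=0.29378, 1−cosθ=0.04413; R = I + sinθ·[k]× + (1−cosθ)·[k]×²:
    [+0.96089 +0.26813 -0.06930]
    [-0.25976 +0.95937 +0.11017]
    [+0.09602 -0.08786 +0.99149]
t = (0.3050, 0.0496, 1.1902) m
M0: Pc = R·M0+t = (+0.23780, +0.16786, +1.17236); u = 686.2·(+0.23780)/1.17236 + 301.3 = 440.4893, v = 745.8·(+0.16786)/1.17236 + 248.3 = 355.0815
M1: Pc = R·M1+t = (+0.42421, +0.11746, +1.19099); u = 686.2·(+0.42421)/1.19099 + 301.3 = 545.7150, v = 745.8·(+0.11746)/1.19099 + 248.3 = 321.8545
M2: Pc = R·M2+t = (+0.37220, -0.06866, +1.20804); u = 686.2·(+0.37220)/1.20804 + 301.3 = 512.7187, v = 745.8·(-0.06866)/1.20804 + 248.3 = 205.9144
M3: Pc = R·M3+t = (+0.18579, -0.01826, +1.18941); u = 686.2·(+0.18579)/1.18941 + 301.3 = 408.4842, v = 745.8·(-0.01826)/1.18941 + 248.3 = 236.8493

c0=(440.49, 355.08) c1=(545.71, 321.85) c2=(512.72, 205.91) c3=(408.48, 236.85)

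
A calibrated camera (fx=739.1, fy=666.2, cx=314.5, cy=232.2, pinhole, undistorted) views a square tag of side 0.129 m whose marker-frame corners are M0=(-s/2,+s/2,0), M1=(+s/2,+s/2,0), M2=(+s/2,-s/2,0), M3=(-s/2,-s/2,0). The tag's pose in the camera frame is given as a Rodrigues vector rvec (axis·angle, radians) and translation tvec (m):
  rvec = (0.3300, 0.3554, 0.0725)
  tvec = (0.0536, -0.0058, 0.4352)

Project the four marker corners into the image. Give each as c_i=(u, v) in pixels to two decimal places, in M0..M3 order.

Intrinsics K: fx=739.1, fy=666.2, cx=314.5, cy=232.2
Marker side s = 0.129 m; corners in marker frame (Z=0):
  M0 = (-0.0645, +0.0645, 0)
  M1 = (+0.0645, +0.0645, 0)
  M2 = (+0.0645, -0.0645, 0)
  M3 = (-0.0645, -0.0645, 0)
rvec = (0.3300, 0.3554, 0.0725), |rvec| = θ = 0.49037 rad = 28.096°
Rodrigues: sinθ=0.47095, 1−cosθ=0.11784; R = I + sinθ·[k]× + (1−cosθ)·[k]×²:
    [+0.93552 -0.01215 +0.35305]
    [+0.12710 +0.94406 -0.30431]
    [-0.32960 +0.32956 +0.88473]
t = (0.0536, -0.0058, 0.4352) m
M0: Pc = R·M0+t = (-0.00753, +0.04689, +0.47772); u = 739.1·(-0.00753)/0.47772 + 314.5 = 302.8572, v = 666.2·(+0.04689)/0.47772 + 232.2 = 297.5953
M1: Pc = R·M1+t = (+0.11316, +0.06329, +0.43520); u = 739.1·(+0.11316)/0.43520 + 314.5 = 506.6764, v = 666.2·(+0.06329)/0.43520 + 232.2 = 329.0842
M2: Pc = R·M2+t = (+0.11473, -0.05849, +0.39268); u = 739.1·(+0.11473)/0.39268 + 314.5 = 530.4330, v = 666.2·(-0.05849)/0.39268 + 232.2 = 132.9642
M3: Pc = R·M3+t = (-0.00596, -0.07489, +0.43520); u = 739.1·(-0.00596)/0.43520 + 314.5 = 304.3825, v = 666.2·(-0.07489)/0.43520 + 232.2 = 117.5600

c0=(302.86, 297.60) c1=(506.68, 329.08) c2=(530.43, 132.96) c3=(304.38, 117.56)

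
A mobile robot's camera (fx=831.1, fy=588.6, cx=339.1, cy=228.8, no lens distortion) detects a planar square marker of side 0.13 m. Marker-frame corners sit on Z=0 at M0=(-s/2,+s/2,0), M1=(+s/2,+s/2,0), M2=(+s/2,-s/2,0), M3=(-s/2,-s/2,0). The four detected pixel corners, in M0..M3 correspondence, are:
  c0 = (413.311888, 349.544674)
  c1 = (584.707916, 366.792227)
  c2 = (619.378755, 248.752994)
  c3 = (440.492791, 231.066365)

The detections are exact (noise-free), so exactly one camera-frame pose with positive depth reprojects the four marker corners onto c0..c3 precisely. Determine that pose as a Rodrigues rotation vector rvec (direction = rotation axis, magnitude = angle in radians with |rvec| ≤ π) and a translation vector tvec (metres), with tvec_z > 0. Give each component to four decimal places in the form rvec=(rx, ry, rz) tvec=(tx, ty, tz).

rvec=(0.1997, 0.0258, 0.1372) tvec=(0.1290, 0.0744, 0.6127)

Intrinsics K: fx=831.1, fy=588.6, cx=339.1, cy=228.8
Marker side s = 0.13 m; corners in marker frame (Z=0):
  M0 = (-0.0650, +0.0650, 0)
  M1 = (+0.0650, +0.0650, 0)
  M2 = (+0.0650, -0.0650, 0)
  M3 = (-0.0650, -0.0650, 0)
Detected image corners:
  c0 = (413.311888, 349.544674) px
  c1 = (584.707916, 366.792227) px
  c2 = (619.378755, 248.752994) px
  c3 = (440.492791, 231.066365) px
Planar DLT: solve 8×8 A·h = b for H (H[2,2]=1):
  H  [+1336.58682 -70.38548 +514.03456]
  H  [+128.48951 +1007.02708 +300.27908]
  H  [-0.01952 +0.32552 +1.00000]
B = K⁻¹H; ‖b₁‖=1.632004, ‖b₂‖=1.632004; λ = 2/(‖b₁‖+‖b₂‖) = 0.612744, sign → tz>0 ⇒ λ=+0.612744
r₁ = λ·B[:,0] = (+0.99030,+0.13841,-0.01196); r₂ = λ·B[:,1] = (-0.13327,+0.97080,+0.19946)
r₃ = r₁×r₂ = (+0.03922,-0.19593,+0.97983); SVD([r₁ r₂ r₃]) → R = UVᵀ:
  R  [+0.99030 -0.13327 +0.03922]
  R  [+0.13841 +0.97080 -0.19593]
  R  [-0.01196 +0.19946 +0.97983]
t = (+0.12897, +0.07441, +0.61274) m
tr R = 2.940937; θ = arccos((tr R − 1)/2) = 0.243630 rad = 13.959°
axis k = ((R−Rᵀ)₃₂, (R−Rᵀ)₁₃, (R−Rᵀ)₂₁) / (2 sinθ) = (+0.819533, +0.106078, +0.563128)
rvec = θ·k = (+0.199663, +0.025844, +0.137195)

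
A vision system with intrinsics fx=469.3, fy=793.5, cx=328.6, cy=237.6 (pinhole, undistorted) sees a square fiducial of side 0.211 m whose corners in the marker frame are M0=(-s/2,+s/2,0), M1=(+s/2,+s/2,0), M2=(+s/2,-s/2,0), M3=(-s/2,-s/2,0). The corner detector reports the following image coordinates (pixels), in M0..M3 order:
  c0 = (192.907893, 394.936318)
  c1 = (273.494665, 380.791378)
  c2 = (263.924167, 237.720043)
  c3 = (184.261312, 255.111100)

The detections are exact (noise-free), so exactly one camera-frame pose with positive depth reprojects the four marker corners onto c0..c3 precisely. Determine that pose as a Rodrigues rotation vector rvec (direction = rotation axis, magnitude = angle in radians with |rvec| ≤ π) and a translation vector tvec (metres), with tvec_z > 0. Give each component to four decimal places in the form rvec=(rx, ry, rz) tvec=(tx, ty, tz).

rvec=(-0.0411, 0.1371, -0.1225) tvec=(-0.2525, 0.1179, 1.1798)

Intrinsics K: fx=469.3, fy=793.5, cx=328.6, cy=237.6
Marker side s = 0.211 m; corners in marker frame (Z=0):
  M0 = (-0.1055, +0.1055, 0)
  M1 = (+0.1055, +0.1055, 0)
  M2 = (+0.1055, -0.1055, 0)
  M3 = (-0.1055, -0.1055, 0)
Detected image corners:
  c0 = (192.907893, 394.936318) px
  c1 = (273.494665, 380.791378) px
  c2 = (263.924167, 237.720043) px
  c3 = (184.261312, 255.111100) px
Planar DLT: solve 8×8 A·h = b for H (H[2,2]=1):
  H  [+353.79602 +33.59489 +228.14757]
  H  [-110.73324 +657.03651 +316.92249]
  H  [-0.11342 -0.04176 +1.00000]
B = K⁻¹H; ‖b₁‖=0.847581, ‖b₂‖=0.847581; λ = 2/(‖b₁‖+‖b₂‖) = 1.179828, sign → tz>0 ⇒ λ=+1.179828
r₁ = λ·B[:,0] = (+0.98315,-0.12458,-0.13381); r₂ = λ·B[:,1] = (+0.11895,+0.99168,-0.04926)
r₃ = r₁×r₂ = (+0.13884,+0.03252,+0.98978); SVD([r₁ r₂ r₃]) → R = UVᵀ:
  R  [+0.98315 +0.11895 +0.13884]
  R  [-0.12458 +0.99168 +0.03252]
  R  [-0.13381 -0.04926 +0.98978]
t = (-0.25254, +0.11794, +1.17983) m
tr R = 2.964603; θ = arccos((tr R − 1)/2) = 0.188419 rad = 10.796°
axis k = ((R−Rᵀ)₃₂, (R−Rᵀ)₁₃, (R−Rᵀ)₂₁) / (2 sinθ) = (-0.218310, +0.727825, -0.650086)
rvec = θ·k = (-0.041134, +0.137136, -0.122488)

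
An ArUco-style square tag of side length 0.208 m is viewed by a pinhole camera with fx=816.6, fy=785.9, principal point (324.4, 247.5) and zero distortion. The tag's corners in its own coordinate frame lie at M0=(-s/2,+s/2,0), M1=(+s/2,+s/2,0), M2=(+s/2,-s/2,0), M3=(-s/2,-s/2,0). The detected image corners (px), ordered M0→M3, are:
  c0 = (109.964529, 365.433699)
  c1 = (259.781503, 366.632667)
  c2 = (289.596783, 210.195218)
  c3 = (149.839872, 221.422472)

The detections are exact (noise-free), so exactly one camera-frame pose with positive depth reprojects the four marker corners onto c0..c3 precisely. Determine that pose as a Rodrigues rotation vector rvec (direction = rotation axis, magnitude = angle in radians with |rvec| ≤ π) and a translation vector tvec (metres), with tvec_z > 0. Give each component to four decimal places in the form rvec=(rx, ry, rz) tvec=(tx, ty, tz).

Intrinsics K: fx=816.6, fy=785.9, cx=324.4, cy=247.5
Marker side s = 0.208 m; corners in marker frame (Z=0):
  M0 = (-0.1040, +0.1040, 0)
  M1 = (+0.1040, +0.1040, 0)
  M2 = (+0.1040, -0.1040, 0)
  M3 = (-0.1040, -0.1040, 0)
Detected image corners:
  c0 = (109.964529, 365.433699) px
  c1 = (259.781503, 366.632667) px
  c2 = (289.596783, 210.195218) px
  c3 = (149.839872, 221.422472) px
Planar DLT: solve 8×8 A·h = b for H (H[2,2]=1):
  H  [+611.62693 -256.20383 +199.97769]
  H  [-145.35310 +594.91462 +287.64418]
  H  [-0.41214 -0.43324 +1.00000]
B = K⁻¹H; ‖b₁‖=1.002975, ‖b₂‖=1.002975; λ = 2/(‖b₁‖+‖b₂‖) = 0.997034, sign → tz>0 ⇒ λ=+0.997034
r₁ = λ·B[:,0] = (+0.91001,-0.05499,-0.41092); r₂ = λ·B[:,1] = (-0.14122,+0.89077,-0.43195)
r₃ = r₁×r₂ = (+0.38979,+0.45111,+0.80285); SVD([r₁ r₂ r₃]) → R = UVᵀ:
  R  [+0.91001 -0.14122 +0.38979]
  R  [-0.05499 +0.89077 +0.45111]
  R  [-0.41092 -0.43195 +0.80285]
t = (-0.15191, +0.05093, +0.99703) m
tr R = 2.603631; θ = arccos((tr R − 1)/2) = 0.640469 rad = 36.696°
axis k = ((R−Rᵀ)₃₂, (R−Rᵀ)₁₃, (R−Rᵀ)₂₁) / (2 sinθ) = (-0.738874, +0.669970, +0.072146)
rvec = θ·k = (-0.473226, +0.429095, +0.046207)

rvec=(-0.4732, 0.4291, 0.0462) tvec=(-0.1519, 0.0509, 0.9970)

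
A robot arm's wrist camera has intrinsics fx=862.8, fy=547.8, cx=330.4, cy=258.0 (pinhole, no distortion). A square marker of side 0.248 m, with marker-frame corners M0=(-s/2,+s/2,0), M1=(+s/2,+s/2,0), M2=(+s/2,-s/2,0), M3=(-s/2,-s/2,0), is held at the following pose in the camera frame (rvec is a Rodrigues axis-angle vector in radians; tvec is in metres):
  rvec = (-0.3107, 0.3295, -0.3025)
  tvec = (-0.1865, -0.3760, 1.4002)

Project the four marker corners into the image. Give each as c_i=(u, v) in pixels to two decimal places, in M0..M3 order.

Intrinsics K: fx=862.8, fy=547.8, cx=330.4, cy=258.0
Marker side s = 0.248 m; corners in marker frame (Z=0):
  M0 = (-0.1240, +0.1240, 0)
  M1 = (+0.1240, +0.1240, 0)
  M2 = (+0.1240, -0.1240, 0)
  M3 = (-0.1240, -0.1240, 0)
rvec = (-0.3107, 0.3295, -0.3025), |rvec| = θ = 0.54462 rad = 31.204°
Rodrigues: sinθ=0.51809, 1−cosθ=0.14468; R = I + sinθ·[k]× + (1−cosθ)·[k]×²:
    [+0.90241 +0.23783 +0.35929]
    [-0.33770 +0.90828 +0.24695]
    [-0.26761 -0.34418 +0.89996]
t = (-0.1865, -0.3760, 1.4002) m
M0: Pc = R·M0+t = (-0.26891, -0.22150, +1.39070); u = 862.8·(-0.26891)/1.39070 + 330.4 = 163.5683, v = 547.8·(-0.22150)/1.39070 + 258.0 = 170.7516
M1: Pc = R·M1+t = (-0.04511, -0.30525, +1.32434); u = 862.8·(-0.04511)/1.32434 + 330.4 = 301.0110, v = 547.8·(-0.30525)/1.32434 + 258.0 = 131.7370
M2: Pc = R·M2+t = (-0.10409, -0.53050, +1.40970); u = 862.8·(-0.10409)/1.40970 + 330.4 = 266.6907, v = 547.8·(-0.53050)/1.40970 + 258.0 = 51.8499
M3: Pc = R·M3+t = (-0.32789, -0.44675, +1.47606); u = 862.8·(-0.32789)/1.47606 + 330.4 = 138.7391, v = 547.8·(-0.44675)/1.47606 + 258.0 = 92.2003

c0=(163.57, 170.75) c1=(301.01, 131.74) c2=(266.69, 51.85) c3=(138.74, 92.20)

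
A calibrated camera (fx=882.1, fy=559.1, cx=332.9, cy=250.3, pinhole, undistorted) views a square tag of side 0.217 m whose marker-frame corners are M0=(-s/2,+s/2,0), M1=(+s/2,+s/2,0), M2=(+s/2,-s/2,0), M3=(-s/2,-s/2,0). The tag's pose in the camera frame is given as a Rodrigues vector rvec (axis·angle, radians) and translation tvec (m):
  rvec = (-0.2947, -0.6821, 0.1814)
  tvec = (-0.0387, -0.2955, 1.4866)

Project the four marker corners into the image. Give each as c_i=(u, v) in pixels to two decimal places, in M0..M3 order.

Intrinsics K: fx=882.1, fy=559.1, cx=332.9, cy=250.3
Marker side s = 0.217 m; corners in marker frame (Z=0):
  M0 = (-0.1085, +0.1085, 0)
  M1 = (+0.1085, +0.1085, 0)
  M2 = (+0.1085, -0.1085, 0)
  M3 = (-0.1085, -0.1085, 0)
rvec = (-0.2947, -0.6821, 0.1814), |rvec| = θ = 0.76486 rad = 43.823°
Rodrigues: sinθ=0.69244, 1−cosθ=0.27852; R = I + sinθ·[k]× + (1−cosθ)·[k]×²:
    [+0.76283 -0.06852 -0.64296]
    [+0.25993 +0.94299 +0.20789]
    [+0.59206 -0.32570 +0.73714]
t = (-0.0387, -0.2955, 1.4866) m
M0: Pc = R·M0+t = (-0.12890, -0.22139, +1.38702); u = 882.1·(-0.12890)/1.38702 + 332.9 = 250.9232, v = 559.1·(-0.22139)/1.38702 + 250.3 = 161.0599
M1: Pc = R·M1+t = (+0.03663, -0.16498, +1.51550); u = 882.1·(+0.03663)/1.51550 + 332.9 = 354.2218, v = 559.1·(-0.16498)/1.51550 + 250.3 = 189.4339
M2: Pc = R·M2+t = (+0.05150, -0.36961, +1.58618); u = 882.1·(+0.05150)/1.58618 + 332.9 = 361.5406, v = 559.1·(-0.36961)/1.58618 + 250.3 = 120.0182
M3: Pc = R·M3+t = (-0.11403, -0.42602, +1.45770); u = 882.1·(-0.11403)/1.45770 + 332.9 = 263.8957, v = 559.1·(-0.42602)/1.45770 + 250.3 = 86.9019

c0=(250.92, 161.06) c1=(354.22, 189.43) c2=(361.54, 120.02) c3=(263.90, 86.90)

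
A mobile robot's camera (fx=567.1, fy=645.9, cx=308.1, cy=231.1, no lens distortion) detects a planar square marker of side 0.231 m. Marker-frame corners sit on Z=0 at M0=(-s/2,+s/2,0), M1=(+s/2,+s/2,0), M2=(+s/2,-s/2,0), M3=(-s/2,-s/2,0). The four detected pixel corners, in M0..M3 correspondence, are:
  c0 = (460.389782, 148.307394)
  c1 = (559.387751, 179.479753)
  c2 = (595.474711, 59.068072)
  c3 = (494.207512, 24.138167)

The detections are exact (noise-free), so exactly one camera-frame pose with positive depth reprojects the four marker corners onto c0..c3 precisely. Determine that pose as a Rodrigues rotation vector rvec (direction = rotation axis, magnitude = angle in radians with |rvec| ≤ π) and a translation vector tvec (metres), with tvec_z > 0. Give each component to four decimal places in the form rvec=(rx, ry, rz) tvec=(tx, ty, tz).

Intrinsics K: fx=567.1, fy=645.9, cx=308.1, cy=231.1
Marker side s = 0.231 m; corners in marker frame (Z=0):
  M0 = (-0.1155, +0.1155, 0)
  M1 = (+0.1155, +0.1155, 0)
  M2 = (+0.1155, -0.1155, 0)
  M3 = (-0.1155, -0.1155, 0)
Detected image corners:
  c0 = (460.389782, 148.307394) px
  c1 = (559.387751, 179.479753) px
  c2 = (595.474711, 59.068072) px
  c3 = (494.207512, 24.138167) px
Planar DLT: solve 8×8 A·h = b for H (H[2,2]=1):
  H  [+484.72214 -81.71220 +527.66111]
  H  [+152.95380 +542.87500 +103.86685]
  H  [+0.09732 +0.13208 +1.00000]
B = K⁻¹H; ‖b₁‖=0.832622, ‖b₂‖=0.832622; λ = 2/(‖b₁‖+‖b₂‖) = 1.201026, sign → tz>0 ⇒ λ=+1.201026
r₁ = λ·B[:,0] = (+0.96306,+0.24259,+0.11688); r₂ = λ·B[:,1] = (-0.25923,+0.95270,+0.15863)
r₃ = r₁×r₂ = (-0.07287,-0.18307,+0.98040); SVD([r₁ r₂ r₃]) → R = UVᵀ:
  R  [+0.96306 -0.25923 -0.07287]
  R  [+0.24259 +0.95270 -0.18307]
  R  [+0.11688 +0.15863 +0.98040]
t = (+0.46499, -0.23659, +1.20103) m
tr R = 2.896157; θ = arccos((tr R − 1)/2) = 0.323658 rad = 18.544°
axis k = ((R−Rᵀ)₃₂, (R−Rᵀ)₁₃, (R−Rᵀ)₂₁) / (2 sinθ) = (+0.537190, -0.298324, +0.788942)
rvec = θ·k = (+0.173866, -0.096555, +0.255347)

rvec=(0.1739, -0.0966, 0.2553) tvec=(0.4650, -0.2366, 1.2010)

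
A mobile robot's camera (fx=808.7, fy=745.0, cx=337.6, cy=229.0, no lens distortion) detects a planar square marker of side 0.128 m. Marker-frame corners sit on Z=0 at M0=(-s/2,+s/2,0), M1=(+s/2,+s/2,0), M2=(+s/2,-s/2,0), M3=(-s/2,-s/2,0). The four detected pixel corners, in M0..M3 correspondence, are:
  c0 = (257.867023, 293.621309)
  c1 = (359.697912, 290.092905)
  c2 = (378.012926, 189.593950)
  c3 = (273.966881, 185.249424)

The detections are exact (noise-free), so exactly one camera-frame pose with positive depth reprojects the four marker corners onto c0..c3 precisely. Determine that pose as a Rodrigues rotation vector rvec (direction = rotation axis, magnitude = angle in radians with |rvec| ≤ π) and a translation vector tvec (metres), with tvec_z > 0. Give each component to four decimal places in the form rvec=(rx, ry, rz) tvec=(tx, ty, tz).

Intrinsics K: fx=808.7, fy=745.0, cx=337.6, cy=229.0
Marker side s = 0.128 m; corners in marker frame (Z=0):
  M0 = (-0.0640, +0.0640, 0)
  M1 = (+0.0640, +0.0640, 0)
  M2 = (+0.0640, -0.0640, 0)
  M3 = (-0.0640, -0.0640, 0)
Detected image corners:
  c0 = (257.867023, 293.621309) px
  c1 = (359.697912, 290.092905) px
  c2 = (378.012926, 189.593950) px
  c3 = (273.966881, 185.249424) px
Planar DLT: solve 8×8 A·h = b for H (H[2,2]=1):
  H  [+990.65355 -50.20850 +319.17609]
  H  [+143.54989 +878.58337 +240.53735]
  H  [+0.58791 +0.26640 +1.00000]
B = K⁻¹H; ‖b₁‖=1.142511, ‖b₂‖=1.142511; λ = 2/(‖b₁‖+‖b₂‖) = 0.875265, sign → tz>0 ⇒ λ=+0.875265
r₁ = λ·B[:,0] = (+0.85738,+0.01048,+0.51458); r₂ = λ·B[:,1] = (-0.15168,+0.96053,+0.23317)
r₃ = r₁×r₂ = (-0.49183,-0.27796,+0.82513); SVD([r₁ r₂ r₃]) → R = UVᵀ:
  R  [+0.85738 -0.15168 -0.49183]
  R  [+0.01048 +0.96053 -0.27796]
  R  [+0.51458 +0.23317 +0.82513]
t = (-0.01994, +0.01355, +0.87527) m
tr R = 2.643048; θ = arccos((tr R − 1)/2) = 0.606718 rad = 34.762°
axis k = ((R−Rᵀ)₃₂, (R−Rᵀ)₁₃, (R−Rᵀ)₂₁) / (2 sinθ) = (+0.448222, -0.882540, +0.142200)
rvec = θ·k = (+0.271944, -0.535452, +0.086275)

rvec=(0.2719, -0.5355, 0.0863) tvec=(-0.0199, 0.0136, 0.8753)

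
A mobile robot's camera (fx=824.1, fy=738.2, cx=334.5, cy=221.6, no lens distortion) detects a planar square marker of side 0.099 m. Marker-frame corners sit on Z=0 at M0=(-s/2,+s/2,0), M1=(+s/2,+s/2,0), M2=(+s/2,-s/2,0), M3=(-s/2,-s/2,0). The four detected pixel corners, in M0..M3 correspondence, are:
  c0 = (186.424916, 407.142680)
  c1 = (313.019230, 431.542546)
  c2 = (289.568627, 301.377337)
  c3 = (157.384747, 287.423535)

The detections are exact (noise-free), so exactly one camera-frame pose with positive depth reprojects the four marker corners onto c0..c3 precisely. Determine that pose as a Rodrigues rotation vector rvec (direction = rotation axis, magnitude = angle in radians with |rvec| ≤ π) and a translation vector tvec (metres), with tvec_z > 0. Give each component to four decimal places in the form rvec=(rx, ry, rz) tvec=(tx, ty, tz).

Intrinsics K: fx=824.1, fy=738.2, cx=334.5, cy=221.6
Marker side s = 0.099 m; corners in marker frame (Z=0):
  M0 = (-0.0495, +0.0495, 0)
  M1 = (+0.0495, +0.0495, 0)
  M2 = (+0.0495, -0.0495, 0)
  M3 = (-0.0495, -0.0495, 0)
Detected image corners:
  c0 = (186.424916, 407.142680) px
  c1 = (313.019230, 431.542546) px
  c2 = (289.568627, 301.377337) px
  c3 = (157.384747, 287.423535) px
Planar DLT: solve 8×8 A·h = b for H (H[2,2]=1):
  H  [+1083.49581 +414.81211 +233.99405]
  H  [-140.39485 +1483.41128 +358.36447]
  H  [-0.94078 +0.62719 +1.00000]
B = K⁻¹H; ‖b₁‖=1.942191, ‖b₂‖=1.942191; λ = 2/(‖b₁‖+‖b₂‖) = 0.514882, sign → tz>0 ⇒ λ=+0.514882
r₁ = λ·B[:,0] = (+0.87356,+0.04749,-0.48439); r₂ = λ·B[:,1] = (+0.12809,+0.93772,+0.32293)
r₃ = r₁×r₂ = (+0.46956,-0.34414,+0.81307); SVD([r₁ r₂ r₃]) → R = UVᵀ:
  R  [+0.87356 +0.12809 +0.46956]
  R  [+0.04749 +0.93772 -0.34414]
  R  [-0.48439 +0.32293 +0.81307]
t = (-0.06279, +0.09539, +0.51488) m
tr R = 2.624346; θ = arccos((tr R − 1)/2) = 0.622929 rad = 35.691°
axis k = ((R−Rᵀ)₃₂, (R−Rᵀ)₁₃, (R−Rᵀ)₂₁) / (2 sinθ) = (+0.571695, +0.817553, -0.069080)
rvec = θ·k = (+0.356126, +0.509278, -0.043032)

rvec=(0.3561, 0.5093, -0.0430) tvec=(-0.0628, 0.0954, 0.5149)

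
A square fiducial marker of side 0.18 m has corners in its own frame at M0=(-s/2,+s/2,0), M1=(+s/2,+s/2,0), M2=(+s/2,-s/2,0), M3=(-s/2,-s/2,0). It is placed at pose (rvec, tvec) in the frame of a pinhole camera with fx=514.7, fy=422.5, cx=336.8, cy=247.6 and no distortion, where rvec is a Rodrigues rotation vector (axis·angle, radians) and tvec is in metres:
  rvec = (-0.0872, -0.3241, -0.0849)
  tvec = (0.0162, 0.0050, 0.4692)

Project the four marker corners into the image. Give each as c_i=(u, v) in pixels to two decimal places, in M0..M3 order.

Intrinsics K: fx=514.7, fy=422.5, cx=336.8, cy=247.6
Marker side s = 0.18 m; corners in marker frame (Z=0):
  M0 = (-0.0900, +0.0900, 0)
  M1 = (+0.0900, +0.0900, 0)
  M2 = (+0.0900, -0.0900, 0)
  M3 = (-0.0900, -0.0900, 0)
rvec = (-0.0872, -0.3241, -0.0849), |rvec| = θ = 0.34620 rad = 19.836°
Rodrigues: sinθ=0.33932, 1−cosθ=0.05933; R = I + sinθ·[k]× + (1−cosθ)·[k]×²:
    [+0.94443 +0.09720 -0.31400]
    [-0.06922 +0.99267 +0.09909]
    [+0.32133 -0.07185 +0.94424]
t = (0.0162, 0.0050, 0.4692) m
M0: Pc = R·M0+t = (-0.06005, +0.10057, +0.43381); u = 514.7·(-0.06005)/0.43381 + 336.8 = 265.5527, v = 422.5·(+0.10057)/0.43381 + 247.6 = 345.5473
M1: Pc = R·M1+t = (+0.10995, +0.08811, +0.49165); u = 514.7·(+0.10995)/0.49165 + 336.8 = 451.9013, v = 422.5·(+0.08811)/0.49165 + 247.6 = 323.3169
M2: Pc = R·M2+t = (+0.09245, -0.09057, +0.50459); u = 514.7·(+0.09245)/0.50459 + 336.8 = 431.1038, v = 422.5·(-0.09057)/0.50459 + 247.6 = 171.7637
M3: Pc = R·M3+t = (-0.07755, -0.07811, +0.44675); u = 514.7·(-0.07755)/0.44675 + 336.8 = 247.4570, v = 422.5·(-0.07811)/0.44675 + 247.6 = 173.7294

c0=(265.55, 345.55) c1=(451.90, 323.32) c2=(431.10, 171.76) c3=(247.46, 173.73)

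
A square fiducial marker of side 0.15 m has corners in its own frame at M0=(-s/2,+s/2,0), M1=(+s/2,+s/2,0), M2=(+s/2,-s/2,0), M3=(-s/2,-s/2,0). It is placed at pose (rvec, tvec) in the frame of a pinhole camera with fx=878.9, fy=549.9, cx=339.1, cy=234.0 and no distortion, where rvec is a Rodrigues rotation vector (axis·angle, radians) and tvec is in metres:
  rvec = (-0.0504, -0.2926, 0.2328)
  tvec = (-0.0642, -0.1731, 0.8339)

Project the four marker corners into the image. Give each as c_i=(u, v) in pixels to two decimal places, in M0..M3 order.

c0=(175.11, 153.70) c1=(327.83, 180.47) c2=(361.68, 88.14) c3=(213.01, 57.04)

Intrinsics K: fx=878.9, fy=549.9, cx=339.1, cy=234.0
Marker side s = 0.15 m; corners in marker frame (Z=0):
  M0 = (-0.0750, +0.0750, 0)
  M1 = (+0.0750, +0.0750, 0)
  M2 = (+0.0750, -0.0750, 0)
  M3 = (-0.0750, -0.0750, 0)
rvec = (-0.0504, -0.2926, 0.2328), |rvec| = θ = 0.37729 rad = 21.617°
Rodrigues: sinθ=0.36841, 1−cosθ=0.07034; R = I + sinθ·[k]× + (1−cosθ)·[k]×²:
    [+0.93092 -0.22003 -0.29150]
    [+0.23460 +0.97197 +0.01556]
    [+0.27991 -0.08287 +0.95644]
t = (-0.0642, -0.1731, 0.8339) m
M0: Pc = R·M0+t = (-0.15052, -0.11780, +0.80669); u = 878.9·(-0.15052)/0.80669 + 339.1 = 175.1054, v = 549.9·(-0.11780)/0.80669 + 234.0 = 153.7005
M1: Pc = R·M1+t = (-0.01088, -0.08261, +0.84868); u = 878.9·(-0.01088)/0.84868 + 339.1 = 327.8292, v = 549.9·(-0.08261)/0.84868 + 234.0 = 180.4747
M2: Pc = R·M2+t = (+0.02212, -0.22840, +0.86111); u = 878.9·(+0.02212)/0.86111 + 339.1 = 361.6783, v = 549.9·(-0.22840)/0.86111 + 234.0 = 88.1433
M3: Pc = R·M3+t = (-0.11752, -0.26359, +0.81912); u = 878.9·(-0.11752)/0.81912 + 339.1 = 213.0070, v = 549.9·(-0.26359)/0.81912 + 234.0 = 57.0427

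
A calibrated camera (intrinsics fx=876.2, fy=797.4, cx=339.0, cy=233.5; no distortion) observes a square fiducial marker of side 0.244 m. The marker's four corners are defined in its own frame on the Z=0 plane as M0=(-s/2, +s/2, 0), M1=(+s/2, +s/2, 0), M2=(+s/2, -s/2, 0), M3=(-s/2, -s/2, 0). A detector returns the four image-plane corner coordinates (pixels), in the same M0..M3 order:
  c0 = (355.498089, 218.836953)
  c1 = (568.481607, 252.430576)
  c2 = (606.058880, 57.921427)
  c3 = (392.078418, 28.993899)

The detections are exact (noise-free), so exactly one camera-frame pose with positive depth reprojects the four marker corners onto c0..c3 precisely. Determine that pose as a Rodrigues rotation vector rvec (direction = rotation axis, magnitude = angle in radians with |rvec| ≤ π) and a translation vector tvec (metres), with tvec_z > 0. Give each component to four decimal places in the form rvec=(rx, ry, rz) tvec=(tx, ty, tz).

rvec=(-0.0069, 0.0996, 0.1735) tvec=(0.1597, -0.1178, 0.9976)

Intrinsics K: fx=876.2, fy=797.4, cx=339.0, cy=233.5
Marker side s = 0.244 m; corners in marker frame (Z=0):
  M0 = (-0.1220, +0.1220, 0)
  M1 = (+0.1220, +0.1220, 0)
  M2 = (+0.1220, -0.1220, 0)
  M3 = (-0.1220, -0.1220, 0)
Detected image corners:
  c0 = (355.498089, 218.836953) px
  c1 = (568.481607, 252.430576) px
  c2 = (606.058880, 57.921427) px
  c3 = (392.078418, 28.993899) px
Planar DLT: solve 8×8 A·h = b for H (H[2,2]=1):
  H  [+826.96747 -151.07024 +479.22549]
  H  [+114.19213 +787.74238 +139.37656]
  H  [-0.09980 +0.00180 +1.00000]
B = K⁻¹H; ‖b₁‖=1.002423, ‖b₂‖=1.002423; λ = 2/(‖b₁‖+‖b₂‖) = 0.997583, sign → tz>0 ⇒ λ=+0.997583
r₁ = λ·B[:,0] = (+0.98005,+0.17201,-0.09956); r₂ = λ·B[:,1] = (-0.17270,+0.98497,+0.00180)
r₃ = r₁×r₂ = (+0.09838,+0.01543,+0.99503); SVD([r₁ r₂ r₃]) → R = UVᵀ:
  R  [+0.98005 -0.17270 +0.09838]
  R  [+0.17201 +0.98497 +0.01543]
  R  [-0.09956 +0.00180 +0.99503]
t = (+0.15965, -0.11775, +0.99758) m
tr R = 2.960054; θ = arccos((tr R − 1)/2) = 0.200200 rad = 11.471°
axis k = ((R−Rᵀ)₃₂, (R−Rᵀ)₁₃, (R−Rᵀ)₂₁) / (2 sinθ) = (-0.034267, +0.497667, +0.866691)
rvec = θ·k = (-0.006860, +0.099633, +0.173511)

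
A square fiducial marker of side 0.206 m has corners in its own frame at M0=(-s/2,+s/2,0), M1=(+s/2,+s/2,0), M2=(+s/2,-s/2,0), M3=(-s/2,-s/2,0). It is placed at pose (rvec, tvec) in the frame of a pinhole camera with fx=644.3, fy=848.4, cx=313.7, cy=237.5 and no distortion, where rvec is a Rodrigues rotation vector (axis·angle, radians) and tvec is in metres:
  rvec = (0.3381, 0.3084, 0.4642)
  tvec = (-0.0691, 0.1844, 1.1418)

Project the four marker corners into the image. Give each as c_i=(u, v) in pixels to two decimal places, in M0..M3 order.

Intrinsics K: fx=644.3, fy=848.4, cx=313.7, cy=237.5
Marker side s = 0.206 m; corners in marker frame (Z=0):
  M0 = (-0.1030, +0.1030, 0)
  M1 = (+0.1030, +0.1030, 0)
  M2 = (+0.1030, -0.1030, 0)
  M3 = (-0.1030, -0.1030, 0)
rvec = (0.3381, 0.3084, 0.4642), |rvec| = θ = 0.65185 rad = 37.348°
Rodrigues: sinθ=0.60666, 1−cosθ=0.20504; R = I + sinθ·[k]× + (1−cosθ)·[k]×²:
    [+0.85013 -0.38170 +0.36275]
    [+0.48233 +0.84086 -0.24558]
    [-0.21129 +0.38374 +0.89894]
t = (-0.0691, 0.1844, 1.1418) m
M0: Pc = R·M0+t = (-0.19598, +0.22133, +1.20309); u = 644.3·(-0.19598)/1.20309 + 313.7 = 208.7460, v = 848.4·(+0.22133)/1.20309 + 237.5 = 393.5775
M1: Pc = R·M1+t = (-0.02085, +0.32069, +1.15956); u = 644.3·(-0.02085)/1.15956 + 313.7 = 302.1135, v = 848.4·(+0.32069)/1.15956 + 237.5 = 472.1336
M2: Pc = R·M2+t = (+0.05778, +0.14747, +1.08051); u = 644.3·(+0.05778)/1.08051 + 313.7 = 348.1527, v = 848.4·(+0.14747)/1.08051 + 237.5 = 353.2923
M3: Pc = R·M3+t = (-0.11735, +0.04811, +1.12404); u = 644.3·(-0.11735)/1.12404 + 313.7 = 246.4362, v = 848.4·(+0.04811)/1.12404 + 237.5 = 273.8133

c0=(208.75, 393.58) c1=(302.11, 472.13) c2=(348.15, 353.29) c3=(246.44, 273.81)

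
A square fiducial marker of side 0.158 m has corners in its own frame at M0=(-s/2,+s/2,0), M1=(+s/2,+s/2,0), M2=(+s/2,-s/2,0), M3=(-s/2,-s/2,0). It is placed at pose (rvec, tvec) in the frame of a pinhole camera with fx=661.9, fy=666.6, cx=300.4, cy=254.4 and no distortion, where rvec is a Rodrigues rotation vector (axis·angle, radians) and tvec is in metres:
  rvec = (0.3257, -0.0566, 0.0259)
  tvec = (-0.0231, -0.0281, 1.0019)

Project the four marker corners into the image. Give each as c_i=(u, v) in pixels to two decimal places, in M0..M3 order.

Intrinsics K: fx=661.9, fy=666.6, cx=300.4, cy=254.4
Marker side s = 0.158 m; corners in marker frame (Z=0):
  M0 = (-0.0790, +0.0790, 0)
  M1 = (+0.0790, +0.0790, 0)
  M2 = (+0.0790, -0.0790, 0)
  M3 = (-0.0790, -0.0790, 0)
rvec = (0.3257, -0.0566, 0.0259), |rvec| = θ = 0.33159 rad = 18.999°
Rodrigues: sinθ=0.32555, 1−cosθ=0.05448; R = I + sinθ·[k]× + (1−cosθ)·[k]×²:
    [+0.99808 -0.03456 -0.05139]
    [+0.01629 +0.94711 -0.32049]
    [+0.05975 +0.31904 +0.94586]
t = (-0.0231, -0.0281, 1.0019) m
M0: Pc = R·M0+t = (-0.10468, +0.04543, +1.02238); u = 661.9·(-0.10468)/1.02238 + 300.4 = 232.6301, v = 666.6·(+0.04543)/1.02238 + 254.4 = 284.0236
M1: Pc = R·M1+t = (+0.05302, +0.04801, +1.03182); u = 661.9·(+0.05302)/1.03182 + 300.4 = 334.4103, v = 666.6·(+0.04801)/1.03182 + 254.4 = 285.4158
M2: Pc = R·M2+t = (+0.05848, -0.10163, +0.98142); u = 661.9·(+0.05848)/0.98142 + 300.4 = 339.8400, v = 666.6·(-0.10163)/0.98142 + 254.4 = 185.3675
M3: Pc = R·M3+t = (-0.09922, -0.10421, +0.97198); u = 661.9·(-0.09922)/0.97198 + 300.4 = 232.8341, v = 666.6·(-0.10421)/0.97198 + 254.4 = 182.9314

c0=(232.63, 284.02) c1=(334.41, 285.42) c2=(339.84, 185.37) c3=(232.83, 182.93)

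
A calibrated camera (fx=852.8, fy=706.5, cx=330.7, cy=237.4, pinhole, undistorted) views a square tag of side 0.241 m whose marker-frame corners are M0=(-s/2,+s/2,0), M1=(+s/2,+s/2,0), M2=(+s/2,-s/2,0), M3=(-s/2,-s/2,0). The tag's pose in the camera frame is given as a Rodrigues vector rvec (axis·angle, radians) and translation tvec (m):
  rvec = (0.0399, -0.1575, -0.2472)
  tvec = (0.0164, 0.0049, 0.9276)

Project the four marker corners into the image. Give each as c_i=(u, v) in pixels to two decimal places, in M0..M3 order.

Intrinsics K: fx=852.8, fy=706.5, cx=330.7, cy=237.4
Marker side s = 0.241 m; corners in marker frame (Z=0):
  M0 = (-0.1205, +0.1205, 0)
  M1 = (+0.1205, +0.1205, 0)
  M2 = (+0.1205, -0.1205, 0)
  M3 = (-0.1205, -0.1205, 0)
rvec = (0.0399, -0.1575, -0.2472), |rvec| = θ = 0.29581 rad = 16.949°
Rodrigues: sinθ=0.29152, 1−cosθ=0.04343; R = I + sinθ·[k]× + (1−cosθ)·[k]×²:
    [+0.95736 +0.24049 -0.16011]
    [-0.24673 +0.96888 -0.02000]
    [+0.15032 +0.05865 +0.98690]
t = (0.0164, 0.0049, 0.9276) m
M0: Pc = R·M0+t = (-0.06998, +0.15138, +0.91655); u = 852.8·(-0.06998)/0.91655 + 330.7 = 265.5857, v = 706.5·(+0.15138)/0.91655 + 237.4 = 354.0877
M1: Pc = R·M1+t = (+0.16074, +0.09192, +0.95278); u = 852.8·(+0.16074)/0.95278 + 330.7 = 474.5732, v = 706.5·(+0.09192)/0.95278 + 237.4 = 305.5591
M2: Pc = R·M2+t = (+0.10278, -0.14158, +0.93865); u = 852.8·(+0.10278)/0.93865 + 330.7 = 424.0819, v = 706.5·(-0.14158)/0.93865 + 237.4 = 130.8351
M3: Pc = R·M3+t = (-0.12794, -0.08212, +0.90242); u = 852.8·(-0.12794)/0.90242 + 330.7 = 209.7944, v = 706.5·(-0.08212)/0.90242 + 237.4 = 173.1096

c0=(265.59, 354.09) c1=(474.57, 305.56) c2=(424.08, 130.84) c3=(209.79, 173.11)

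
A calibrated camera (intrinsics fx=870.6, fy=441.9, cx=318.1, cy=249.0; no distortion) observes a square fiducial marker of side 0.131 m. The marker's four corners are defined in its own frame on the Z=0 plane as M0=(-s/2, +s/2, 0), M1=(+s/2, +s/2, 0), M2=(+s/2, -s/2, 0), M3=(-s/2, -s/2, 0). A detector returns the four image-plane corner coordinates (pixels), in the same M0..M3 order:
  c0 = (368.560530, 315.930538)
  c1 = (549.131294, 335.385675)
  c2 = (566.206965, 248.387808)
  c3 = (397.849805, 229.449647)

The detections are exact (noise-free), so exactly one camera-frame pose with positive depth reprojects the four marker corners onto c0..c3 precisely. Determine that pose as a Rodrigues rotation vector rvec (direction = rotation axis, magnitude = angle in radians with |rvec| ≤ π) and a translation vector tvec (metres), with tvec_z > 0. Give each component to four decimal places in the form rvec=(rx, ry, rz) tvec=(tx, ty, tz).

Intrinsics K: fx=870.6, fy=441.9, cx=318.1, cy=249.0
Marker side s = 0.131 m; corners in marker frame (Z=0):
  M0 = (-0.0655, +0.0655, 0)
  M1 = (+0.0655, +0.0655, 0)
  M2 = (+0.0655, -0.0655, 0)
  M3 = (-0.0655, -0.0655, 0)
Detected image corners:
  c0 = (368.560530, 315.930538) px
  c1 = (549.131294, 335.385675) px
  c2 = (566.206965, 248.387808) px
  c3 = (397.849805, 229.449647) px
Planar DLT: solve 8×8 A·h = b for H (H[2,2]=1):
  H  [+1363.44018 -423.73224 +471.23967]
  H  [+166.42766 +513.93849 +280.84147]
  H  [+0.07069 -0.52501 +1.00000]
B = K⁻¹H; ‖b₁‖=1.578236, ‖b₂‖=1.578236; λ = 2/(‖b₁‖+‖b₂‖) = 0.633619, sign → tz>0 ⇒ λ=+0.633619
r₁ = λ·B[:,0] = (+0.97594,+0.21339,+0.04479); r₂ = λ·B[:,1] = (-0.18685,+0.92435,-0.33265)
r₃ = r₁×r₂ = (-0.11239,+0.31628,+0.94198); SVD([r₁ r₂ r₃]) → R = UVᵀ:
  R  [+0.97594 -0.18685 -0.11239]
  R  [+0.21339 +0.92435 +0.31628]
  R  [+0.04479 -0.33265 +0.94198]
t = (+0.11145, +0.04566, +0.63362) m
tr R = 2.842278; θ = arccos((tr R − 1)/2) = 0.399800 rad = 22.907°
axis k = ((R−Rᵀ)₃₂, (R−Rᵀ)₁₃, (R−Rᵀ)₂₁) / (2 sinθ) = (-0.833604, -0.201914, +0.514135)
rvec = θ·k = (-0.333275, -0.080725, +0.205551)

rvec=(-0.3333, -0.0807, 0.2056) tvec=(0.1115, 0.0457, 0.6336)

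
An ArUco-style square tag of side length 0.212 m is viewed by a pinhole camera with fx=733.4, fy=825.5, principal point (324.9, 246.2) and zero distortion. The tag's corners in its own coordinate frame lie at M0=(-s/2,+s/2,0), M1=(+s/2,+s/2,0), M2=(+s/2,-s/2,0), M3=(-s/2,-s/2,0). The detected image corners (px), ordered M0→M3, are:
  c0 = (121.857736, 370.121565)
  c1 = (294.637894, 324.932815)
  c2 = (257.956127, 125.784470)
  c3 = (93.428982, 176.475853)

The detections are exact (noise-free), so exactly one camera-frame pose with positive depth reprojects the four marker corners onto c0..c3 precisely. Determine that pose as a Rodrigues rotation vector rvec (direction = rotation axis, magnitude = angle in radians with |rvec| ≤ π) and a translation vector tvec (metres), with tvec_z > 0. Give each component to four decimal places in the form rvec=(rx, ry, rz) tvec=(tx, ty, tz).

Intrinsics K: fx=733.4, fy=825.5, cx=324.9, cy=246.2
Marker side s = 0.212 m; corners in marker frame (Z=0):
  M0 = (-0.1060, +0.1060, 0)
  M1 = (+0.1060, +0.1060, 0)
  M2 = (+0.1060, -0.1060, 0)
  M3 = (-0.1060, -0.1060, 0)
Detected image corners:
  c0 = (121.857736, 370.121565) px
  c1 = (294.637894, 324.932815) px
  c2 = (257.956127, 125.784470) px
  c3 = (93.428982, 176.475853) px
Planar DLT: solve 8×8 A·h = b for H (H[2,2]=1):
  H  [+760.57283 +115.55068 +190.02273]
  H  [-271.28658 +877.26645 +247.74513]
  H  [-0.18002 -0.19607 +1.00000]
B = K⁻¹H; ‖b₁‖=1.164150, ‖b₂‖=1.164150; λ = 2/(‖b₁‖+‖b₂‖) = 0.858996, sign → tz>0 ⇒ λ=+0.858996
r₁ = λ·B[:,0] = (+0.95933,-0.23617,-0.15464); r₂ = λ·B[:,1] = (+0.20995,+0.96310,-0.16843)
r₃ = r₁×r₂ = (+0.18871,+0.12911,+0.97351); SVD([r₁ r₂ r₃]) → R = UVᵀ:
  R  [+0.95933 +0.20995 +0.18871]
  R  [-0.23617 +0.96310 +0.12911]
  R  [-0.15464 -0.16843 +0.97351]
t = (-0.15798, +0.00161, +0.85900) m
tr R = 2.895931; θ = arccos((tr R − 1)/2) = 0.324013 rad = 18.565°
axis k = ((R−Rᵀ)₃₂, (R−Rᵀ)₁₃, (R−Rᵀ)₂₁) / (2 sinθ) = (-0.467278, +0.539220, -0.700637)
rvec = θ·k = (-0.151404, +0.174714, -0.227015)

rvec=(-0.1514, 0.1747, -0.2270) tvec=(-0.1580, 0.0016, 0.8590)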